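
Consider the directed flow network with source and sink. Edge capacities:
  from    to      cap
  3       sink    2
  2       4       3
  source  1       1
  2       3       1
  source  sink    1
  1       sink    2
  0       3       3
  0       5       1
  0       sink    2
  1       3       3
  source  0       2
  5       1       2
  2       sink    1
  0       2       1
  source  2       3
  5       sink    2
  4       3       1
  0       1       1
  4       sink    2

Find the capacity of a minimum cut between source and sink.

7

Max flow = 7 (via 5 augmenting paths).
In the residual at optimum, the set reachable from source is {source}.
Cut edges: source→0 (cap 2), source→2 (cap 3), source→1 (cap 1), source→sink (cap 1). Sum = 7.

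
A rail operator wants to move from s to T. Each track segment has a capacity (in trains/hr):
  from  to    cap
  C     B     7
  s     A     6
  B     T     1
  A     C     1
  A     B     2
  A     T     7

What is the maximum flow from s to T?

6

Augment s→A→T: bottleneck 6. Total 6.
No augmenting path remains in the residual graph.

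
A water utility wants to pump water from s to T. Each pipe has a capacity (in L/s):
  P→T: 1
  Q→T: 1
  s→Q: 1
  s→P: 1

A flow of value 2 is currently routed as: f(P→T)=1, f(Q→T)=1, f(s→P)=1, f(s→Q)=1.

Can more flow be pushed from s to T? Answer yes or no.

No

Residual reachable from s: {s}; T is not reachable.
Saturated cut: s→Q, s→P with total capacity 2 = current flow value. Flow is maximum.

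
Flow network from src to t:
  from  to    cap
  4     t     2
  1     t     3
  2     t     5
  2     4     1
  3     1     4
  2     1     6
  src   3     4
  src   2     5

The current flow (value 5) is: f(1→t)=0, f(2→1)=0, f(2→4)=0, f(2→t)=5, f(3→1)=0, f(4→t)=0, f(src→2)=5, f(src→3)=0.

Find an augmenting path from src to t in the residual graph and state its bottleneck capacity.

Residual along src→3→1→t: src→3: 4, 3→1: 4, 1→t: 3.
Bottleneck = min = 3.

src→3→1→t, bottleneck 3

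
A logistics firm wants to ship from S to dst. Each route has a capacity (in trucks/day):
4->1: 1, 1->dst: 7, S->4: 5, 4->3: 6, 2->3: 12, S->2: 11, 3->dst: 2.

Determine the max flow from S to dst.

3

Augment S->2->3->dst: bottleneck 2. Total 2.
Augment S->4->1->dst: bottleneck 1. Total 3.
No augmenting path remains in the residual graph.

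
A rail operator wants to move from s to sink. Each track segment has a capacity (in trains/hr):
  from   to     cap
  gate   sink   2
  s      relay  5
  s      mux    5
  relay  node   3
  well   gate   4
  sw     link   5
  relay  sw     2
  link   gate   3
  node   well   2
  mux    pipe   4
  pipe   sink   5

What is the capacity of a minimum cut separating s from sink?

6

Max flow = 6 (via 2 augmenting paths).
In the residual at optimum, the set reachable from s is {gate, link, mux, node, relay, s, sw, well}.
Cut edges: mux->pipe (cap 4), gate->sink (cap 2). Sum = 6.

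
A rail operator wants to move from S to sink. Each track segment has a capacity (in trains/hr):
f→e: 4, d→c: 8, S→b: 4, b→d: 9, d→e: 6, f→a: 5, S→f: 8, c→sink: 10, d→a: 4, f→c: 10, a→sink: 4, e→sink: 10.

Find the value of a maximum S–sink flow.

12

Augment S→f→a→sink: bottleneck 4. Total 4.
Augment S→f→c→sink: bottleneck 4. Total 8.
Augment S→b→d→c→sink: bottleneck 4. Total 12.
No augmenting path remains in the residual graph.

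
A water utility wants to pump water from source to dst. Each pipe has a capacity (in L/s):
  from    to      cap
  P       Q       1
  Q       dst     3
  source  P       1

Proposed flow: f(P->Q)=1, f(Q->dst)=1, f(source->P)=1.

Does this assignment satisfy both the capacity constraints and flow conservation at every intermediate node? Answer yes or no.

Every edge has 0 ≤ f(e) ≤ cap(e).
At each intermediate node, inflow equals outflow.

Yes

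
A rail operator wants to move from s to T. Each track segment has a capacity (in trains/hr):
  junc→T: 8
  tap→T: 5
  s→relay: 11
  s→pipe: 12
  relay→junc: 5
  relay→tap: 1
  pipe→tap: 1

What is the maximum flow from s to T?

Augment s→pipe→tap→T: bottleneck 1. Total 1.
Augment s→relay→tap→T: bottleneck 1. Total 2.
Augment s→relay→junc→T: bottleneck 5. Total 7.
No augmenting path remains in the residual graph.

7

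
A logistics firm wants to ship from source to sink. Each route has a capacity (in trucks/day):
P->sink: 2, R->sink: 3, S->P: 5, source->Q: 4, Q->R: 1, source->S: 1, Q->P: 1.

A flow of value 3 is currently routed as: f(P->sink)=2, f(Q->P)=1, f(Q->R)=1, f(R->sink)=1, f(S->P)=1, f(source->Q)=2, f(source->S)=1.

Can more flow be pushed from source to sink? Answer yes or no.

No

Residual reachable from source: {Q, source}; sink is not reachable.
Saturated cut: source->S, Q->P, Q->R with total capacity 3 = current flow value. Flow is maximum.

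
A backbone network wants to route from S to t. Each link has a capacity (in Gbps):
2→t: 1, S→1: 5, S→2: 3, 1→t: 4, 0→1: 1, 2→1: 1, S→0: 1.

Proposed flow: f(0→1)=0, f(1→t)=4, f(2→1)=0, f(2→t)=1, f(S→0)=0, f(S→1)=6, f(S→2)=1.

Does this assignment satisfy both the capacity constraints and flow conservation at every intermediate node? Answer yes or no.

No

Capacity violated on S→1: flow 6 > capacity 5.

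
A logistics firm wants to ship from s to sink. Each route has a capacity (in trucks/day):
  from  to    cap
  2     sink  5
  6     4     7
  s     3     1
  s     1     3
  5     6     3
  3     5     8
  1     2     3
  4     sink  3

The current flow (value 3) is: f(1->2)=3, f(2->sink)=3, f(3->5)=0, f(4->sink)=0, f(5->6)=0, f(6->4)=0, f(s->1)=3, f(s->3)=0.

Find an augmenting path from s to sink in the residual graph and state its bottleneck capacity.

Residual along s->3->5->6->4->sink: s->3: 1, 3->5: 8, 5->6: 3, 6->4: 7, 4->sink: 3.
Bottleneck = min = 1.

s->3->5->6->4->sink, bottleneck 1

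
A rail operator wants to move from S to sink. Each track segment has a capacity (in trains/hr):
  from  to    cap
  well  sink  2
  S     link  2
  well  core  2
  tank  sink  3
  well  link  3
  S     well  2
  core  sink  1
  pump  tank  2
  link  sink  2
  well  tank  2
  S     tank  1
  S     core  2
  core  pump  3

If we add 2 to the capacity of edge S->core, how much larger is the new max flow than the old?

1

Original max flow = 7.
After raising cap(S->core), augmenting paths through that edge carry 1 more unit.
New max flow = 8. Increase = 1.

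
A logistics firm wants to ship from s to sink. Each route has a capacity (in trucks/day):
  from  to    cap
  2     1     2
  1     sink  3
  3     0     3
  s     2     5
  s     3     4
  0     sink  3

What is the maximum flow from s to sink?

5

Augment s→2→1→sink: bottleneck 2. Total 2.
Augment s→3→0→sink: bottleneck 3. Total 5.
No augmenting path remains in the residual graph.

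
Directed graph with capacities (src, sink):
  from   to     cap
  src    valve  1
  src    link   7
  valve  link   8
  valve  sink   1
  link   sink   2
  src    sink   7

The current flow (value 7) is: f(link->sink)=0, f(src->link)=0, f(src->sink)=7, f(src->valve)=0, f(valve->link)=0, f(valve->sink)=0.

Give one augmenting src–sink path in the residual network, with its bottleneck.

src->valve->sink, bottleneck 1

Residual along src->valve->sink: src->valve: 1, valve->sink: 1.
Bottleneck = min = 1.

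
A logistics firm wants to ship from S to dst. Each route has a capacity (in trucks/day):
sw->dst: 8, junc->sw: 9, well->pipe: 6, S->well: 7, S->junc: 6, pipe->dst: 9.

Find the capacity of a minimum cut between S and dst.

12

Max flow = 12 (via 2 augmenting paths).
In the residual at optimum, the set reachable from S is {S, well}.
Cut edges: well->pipe (cap 6), S->junc (cap 6). Sum = 12.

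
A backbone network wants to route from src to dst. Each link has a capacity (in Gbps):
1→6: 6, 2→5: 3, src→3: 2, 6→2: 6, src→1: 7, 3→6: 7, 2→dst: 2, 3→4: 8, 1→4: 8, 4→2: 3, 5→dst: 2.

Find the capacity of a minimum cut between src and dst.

Max flow = 4 (via 2 augmenting paths).
In the residual at optimum, the set reachable from src is {1, 2, 3, 4, 5, 6, src}.
Cut edges: 2→dst (cap 2), 5→dst (cap 2). Sum = 4.

4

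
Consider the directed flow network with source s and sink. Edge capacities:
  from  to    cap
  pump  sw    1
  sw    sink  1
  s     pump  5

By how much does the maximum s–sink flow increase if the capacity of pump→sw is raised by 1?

0

Original max flow = 1.
Even with extra capacity on pump→sw, another cut of capacity 1 remains binding.
New max flow = 1. Increase = 0.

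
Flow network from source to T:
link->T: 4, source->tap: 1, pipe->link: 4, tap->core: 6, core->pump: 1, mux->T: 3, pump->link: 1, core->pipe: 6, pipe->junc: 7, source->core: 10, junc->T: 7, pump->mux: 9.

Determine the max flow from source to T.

7

Augment source->core->pump->link->T: bottleneck 1. Total 1.
Augment source->core->pipe->link->T: bottleneck 3. Total 4.
Augment source->core->pipe->junc->T: bottleneck 3. Total 7.
No augmenting path remains in the residual graph.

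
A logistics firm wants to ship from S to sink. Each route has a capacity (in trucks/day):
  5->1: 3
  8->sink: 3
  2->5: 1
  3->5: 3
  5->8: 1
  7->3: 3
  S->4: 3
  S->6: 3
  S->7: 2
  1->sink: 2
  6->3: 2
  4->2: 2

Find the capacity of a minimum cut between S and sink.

3

Max flow = 3 (via 3 augmenting paths).
In the residual at optimum, the set reachable from S is {1, 2, 3, 4, 5, 6, 7, S}.
Cut edges: 5->8 (cap 1), 1->sink (cap 2). Sum = 3.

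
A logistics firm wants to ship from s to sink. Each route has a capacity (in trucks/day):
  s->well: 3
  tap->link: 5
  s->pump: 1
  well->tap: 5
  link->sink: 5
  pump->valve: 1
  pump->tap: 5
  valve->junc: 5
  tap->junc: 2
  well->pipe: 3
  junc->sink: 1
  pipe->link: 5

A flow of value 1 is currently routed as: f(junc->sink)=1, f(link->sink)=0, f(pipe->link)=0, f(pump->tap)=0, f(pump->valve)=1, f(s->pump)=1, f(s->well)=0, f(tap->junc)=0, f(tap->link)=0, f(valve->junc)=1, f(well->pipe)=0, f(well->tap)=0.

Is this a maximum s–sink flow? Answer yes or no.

Residual path s->well->tap->link->sink has bottleneck 3 > 0.
Pushing 3 along it raises the flow to 4, so the given flow is not maximum.

No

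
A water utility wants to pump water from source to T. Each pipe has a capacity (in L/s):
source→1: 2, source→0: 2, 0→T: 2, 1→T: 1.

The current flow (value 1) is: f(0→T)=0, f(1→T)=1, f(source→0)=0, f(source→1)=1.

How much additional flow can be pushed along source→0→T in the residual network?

2

Residual capacities along the path: source→0: 2, 0→T: 2.
Minimum is 2.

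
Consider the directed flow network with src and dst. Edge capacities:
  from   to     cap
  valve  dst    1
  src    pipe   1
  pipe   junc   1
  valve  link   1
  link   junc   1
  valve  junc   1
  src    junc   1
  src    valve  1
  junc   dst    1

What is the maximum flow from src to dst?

2

Augment src→valve→dst: bottleneck 1. Total 1.
Augment src→junc→dst: bottleneck 1. Total 2.
No augmenting path remains in the residual graph.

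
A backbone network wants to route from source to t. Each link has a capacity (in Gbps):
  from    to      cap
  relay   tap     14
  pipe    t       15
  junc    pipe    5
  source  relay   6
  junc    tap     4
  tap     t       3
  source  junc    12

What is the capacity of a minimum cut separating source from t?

8

Max flow = 8 (via 2 augmenting paths).
In the residual at optimum, the set reachable from source is {junc, relay, source, tap}.
Cut edges: junc→pipe (cap 5), tap→t (cap 3). Sum = 8.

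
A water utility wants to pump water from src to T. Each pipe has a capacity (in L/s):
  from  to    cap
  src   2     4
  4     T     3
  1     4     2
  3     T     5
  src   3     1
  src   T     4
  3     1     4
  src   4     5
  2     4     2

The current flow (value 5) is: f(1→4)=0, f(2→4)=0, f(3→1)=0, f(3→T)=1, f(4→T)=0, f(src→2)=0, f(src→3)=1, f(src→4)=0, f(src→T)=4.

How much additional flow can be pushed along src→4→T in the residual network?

Residual capacities along the path: src→4: 5, 4→T: 3.
Minimum is 3.

3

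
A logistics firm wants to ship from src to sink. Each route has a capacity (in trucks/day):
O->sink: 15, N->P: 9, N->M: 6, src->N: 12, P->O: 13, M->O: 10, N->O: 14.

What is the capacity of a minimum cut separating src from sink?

12

Max flow = 12 (via 1 augmenting path).
In the residual at optimum, the set reachable from src is {src}.
Cut edges: src->N (cap 12). Sum = 12.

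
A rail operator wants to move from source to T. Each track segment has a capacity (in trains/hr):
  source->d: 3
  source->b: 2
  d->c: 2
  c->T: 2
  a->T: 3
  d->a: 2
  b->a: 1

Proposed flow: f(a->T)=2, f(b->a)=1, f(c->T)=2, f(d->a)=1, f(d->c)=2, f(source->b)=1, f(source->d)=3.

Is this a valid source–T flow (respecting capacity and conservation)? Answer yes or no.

Yes

Every edge has 0 ≤ f(e) ≤ cap(e).
At each intermediate node, inflow equals outflow.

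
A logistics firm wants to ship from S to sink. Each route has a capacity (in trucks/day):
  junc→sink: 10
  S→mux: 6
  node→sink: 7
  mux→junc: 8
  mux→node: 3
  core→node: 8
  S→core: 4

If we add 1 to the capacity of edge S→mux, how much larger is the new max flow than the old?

1

Original max flow = 10.
After raising cap(S→mux), augmenting paths through that edge carry 1 more unit.
New max flow = 11. Increase = 1.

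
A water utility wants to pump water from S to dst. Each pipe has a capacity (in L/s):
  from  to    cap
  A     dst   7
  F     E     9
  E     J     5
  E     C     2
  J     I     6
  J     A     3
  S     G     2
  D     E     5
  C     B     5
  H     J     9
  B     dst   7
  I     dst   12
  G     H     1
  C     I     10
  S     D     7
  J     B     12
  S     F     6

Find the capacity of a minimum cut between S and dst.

Max flow = 8 (via 4 augmenting paths).
In the residual at optimum, the set reachable from S is {D, E, F, G, S}.
Cut edges: G->H (cap 1), E->C (cap 2), E->J (cap 5). Sum = 8.

8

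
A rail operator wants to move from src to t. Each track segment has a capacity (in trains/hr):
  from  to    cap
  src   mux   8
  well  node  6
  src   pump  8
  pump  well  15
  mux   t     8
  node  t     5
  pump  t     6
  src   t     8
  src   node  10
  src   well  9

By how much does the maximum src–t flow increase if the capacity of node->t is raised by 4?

4

Original max flow = 27.
After raising cap(node->t), augmenting paths through that edge carry 4 more units.
New max flow = 31. Increase = 4.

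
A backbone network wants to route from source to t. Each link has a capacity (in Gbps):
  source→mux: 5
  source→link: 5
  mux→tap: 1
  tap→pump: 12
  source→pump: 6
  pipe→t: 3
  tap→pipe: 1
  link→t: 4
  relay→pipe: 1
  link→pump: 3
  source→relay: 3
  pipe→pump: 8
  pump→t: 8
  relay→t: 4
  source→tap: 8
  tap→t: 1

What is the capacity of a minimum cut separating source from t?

Max flow = 17 (via 6 augmenting paths).
In the residual at optimum, the set reachable from source is {link, mux, pump, source, tap}.
Cut edges: source→relay (cap 3), tap→pipe (cap 1), tap→t (cap 1), link→t (cap 4), pump→t (cap 8). Sum = 17.

17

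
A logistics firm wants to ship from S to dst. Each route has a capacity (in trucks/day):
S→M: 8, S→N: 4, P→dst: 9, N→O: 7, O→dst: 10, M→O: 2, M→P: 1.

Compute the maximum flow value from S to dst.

Augment S→N→O→dst: bottleneck 4. Total 4.
Augment S→M→O→dst: bottleneck 2. Total 6.
Augment S→M→P→dst: bottleneck 1. Total 7.
No augmenting path remains in the residual graph.

7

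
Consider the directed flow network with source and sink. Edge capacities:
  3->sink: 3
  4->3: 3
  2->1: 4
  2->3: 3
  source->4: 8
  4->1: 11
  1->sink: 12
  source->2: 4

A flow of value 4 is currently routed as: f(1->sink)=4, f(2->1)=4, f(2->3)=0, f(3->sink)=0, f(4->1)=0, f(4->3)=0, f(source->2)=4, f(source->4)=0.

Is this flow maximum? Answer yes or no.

No

Residual path source->4->1->sink has bottleneck 8 > 0.
Pushing 8 along it raises the flow to 12, so the given flow is not maximum.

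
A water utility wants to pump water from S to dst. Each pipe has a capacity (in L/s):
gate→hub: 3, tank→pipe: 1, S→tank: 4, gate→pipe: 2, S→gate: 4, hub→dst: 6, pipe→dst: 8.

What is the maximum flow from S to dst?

Augment S→gate→hub→dst: bottleneck 3. Total 3.
Augment S→gate→pipe→dst: bottleneck 1. Total 4.
Augment S→tank→pipe→dst: bottleneck 1. Total 5.
No augmenting path remains in the residual graph.

5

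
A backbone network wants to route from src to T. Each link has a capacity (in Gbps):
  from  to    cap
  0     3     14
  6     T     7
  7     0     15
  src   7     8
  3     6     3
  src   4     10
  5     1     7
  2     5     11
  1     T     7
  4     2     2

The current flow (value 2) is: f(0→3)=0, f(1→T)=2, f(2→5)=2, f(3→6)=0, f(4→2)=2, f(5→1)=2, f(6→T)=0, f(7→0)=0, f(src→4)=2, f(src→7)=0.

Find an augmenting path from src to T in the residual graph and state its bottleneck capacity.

Residual along src→7→0→3→6→T: src→7: 8, 7→0: 15, 0→3: 14, 3→6: 3, 6→T: 7.
Bottleneck = min = 3.

src→7→0→3→6→T, bottleneck 3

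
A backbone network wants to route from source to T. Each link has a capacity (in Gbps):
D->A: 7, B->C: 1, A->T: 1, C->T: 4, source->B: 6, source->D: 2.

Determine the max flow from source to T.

Augment source->B->C->T: bottleneck 1. Total 1.
Augment source->D->A->T: bottleneck 1. Total 2.
No augmenting path remains in the residual graph.

2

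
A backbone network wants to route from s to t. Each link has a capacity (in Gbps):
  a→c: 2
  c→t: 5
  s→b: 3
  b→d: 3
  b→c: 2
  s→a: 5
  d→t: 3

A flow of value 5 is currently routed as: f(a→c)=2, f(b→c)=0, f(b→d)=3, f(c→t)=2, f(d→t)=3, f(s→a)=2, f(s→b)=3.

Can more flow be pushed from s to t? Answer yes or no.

Residual reachable from s: {a, s}; t is not reachable.
Saturated cut: s→b, a→c with total capacity 5 = current flow value. Flow is maximum.

No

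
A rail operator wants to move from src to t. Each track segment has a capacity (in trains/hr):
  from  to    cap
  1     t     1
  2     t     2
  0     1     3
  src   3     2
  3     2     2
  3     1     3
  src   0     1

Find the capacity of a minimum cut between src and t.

Max flow = 3 (via 2 augmenting paths).
In the residual at optimum, the set reachable from src is {src}.
Cut edges: src→0 (cap 1), src→3 (cap 2). Sum = 3.

3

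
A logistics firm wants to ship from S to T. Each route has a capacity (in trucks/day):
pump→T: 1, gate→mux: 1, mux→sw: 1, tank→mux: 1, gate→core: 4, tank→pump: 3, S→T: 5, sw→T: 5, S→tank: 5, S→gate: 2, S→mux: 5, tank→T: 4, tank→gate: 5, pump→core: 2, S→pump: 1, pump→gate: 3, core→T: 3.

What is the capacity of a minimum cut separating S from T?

Max flow = 14 (via 6 augmenting paths).
In the residual at optimum, the set reachable from S is {S, mux}.
Cut edges: S→tank (cap 5), S→pump (cap 1), S→gate (cap 2), S→T (cap 5), mux→sw (cap 1). Sum = 14.

14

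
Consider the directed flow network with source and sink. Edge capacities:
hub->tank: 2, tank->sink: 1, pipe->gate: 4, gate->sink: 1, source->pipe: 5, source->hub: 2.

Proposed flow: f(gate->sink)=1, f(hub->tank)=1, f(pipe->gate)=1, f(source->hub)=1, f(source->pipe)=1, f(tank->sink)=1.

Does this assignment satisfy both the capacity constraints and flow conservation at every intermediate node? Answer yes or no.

Every edge has 0 ≤ f(e) ≤ cap(e).
At each intermediate node, inflow equals outflow.

Yes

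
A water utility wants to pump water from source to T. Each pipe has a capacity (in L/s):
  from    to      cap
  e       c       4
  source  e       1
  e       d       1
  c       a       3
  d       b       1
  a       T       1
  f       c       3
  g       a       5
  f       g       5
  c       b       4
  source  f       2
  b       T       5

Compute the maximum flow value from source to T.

Augment source->f->g->a->T: bottleneck 1. Total 1.
Augment source->f->c->b->T: bottleneck 1. Total 2.
Augment source->e->c->b->T: bottleneck 1. Total 3.
No augmenting path remains in the residual graph.

3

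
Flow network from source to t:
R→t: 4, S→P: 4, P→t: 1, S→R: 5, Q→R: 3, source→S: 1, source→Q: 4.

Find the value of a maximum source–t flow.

4

Augment source→Q→R→t: bottleneck 3. Total 3.
Augment source→S→R→t: bottleneck 1. Total 4.
No augmenting path remains in the residual graph.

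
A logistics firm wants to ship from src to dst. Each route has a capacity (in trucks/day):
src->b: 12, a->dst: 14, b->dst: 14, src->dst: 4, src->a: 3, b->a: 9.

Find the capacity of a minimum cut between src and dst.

Max flow = 19 (via 3 augmenting paths).
In the residual at optimum, the set reachable from src is {src}.
Cut edges: src->b (cap 12), src->a (cap 3), src->dst (cap 4). Sum = 19.

19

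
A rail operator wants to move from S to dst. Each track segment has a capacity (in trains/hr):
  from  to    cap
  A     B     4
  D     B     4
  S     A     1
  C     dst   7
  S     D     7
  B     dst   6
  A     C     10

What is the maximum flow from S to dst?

5

Augment S→A→C→dst: bottleneck 1. Total 1.
Augment S→D→B→dst: bottleneck 4. Total 5.
No augmenting path remains in the residual graph.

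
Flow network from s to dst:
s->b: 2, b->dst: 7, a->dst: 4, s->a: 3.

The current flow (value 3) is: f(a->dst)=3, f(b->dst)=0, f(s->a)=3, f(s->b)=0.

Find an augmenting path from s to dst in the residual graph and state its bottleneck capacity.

s->b->dst, bottleneck 2

Residual along s->b->dst: s->b: 2, b->dst: 7.
Bottleneck = min = 2.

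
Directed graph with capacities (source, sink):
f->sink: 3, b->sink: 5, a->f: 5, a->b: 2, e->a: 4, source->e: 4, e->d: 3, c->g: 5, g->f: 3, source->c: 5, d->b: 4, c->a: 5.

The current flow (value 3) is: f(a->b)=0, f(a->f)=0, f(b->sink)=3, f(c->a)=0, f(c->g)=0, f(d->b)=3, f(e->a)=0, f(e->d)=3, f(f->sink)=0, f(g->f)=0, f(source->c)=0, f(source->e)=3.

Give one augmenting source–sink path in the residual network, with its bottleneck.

source->e->a->b->sink, bottleneck 1

Residual along source->e->a->b->sink: source->e: 1, e->a: 4, a->b: 2, b->sink: 2.
Bottleneck = min = 1.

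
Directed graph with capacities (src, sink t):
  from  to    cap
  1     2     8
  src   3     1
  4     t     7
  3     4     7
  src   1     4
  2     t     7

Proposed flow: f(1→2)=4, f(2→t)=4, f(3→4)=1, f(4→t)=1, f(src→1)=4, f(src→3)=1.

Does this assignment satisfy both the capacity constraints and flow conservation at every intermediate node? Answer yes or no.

Every edge has 0 ≤ f(e) ≤ cap(e).
At each intermediate node, inflow equals outflow.

Yes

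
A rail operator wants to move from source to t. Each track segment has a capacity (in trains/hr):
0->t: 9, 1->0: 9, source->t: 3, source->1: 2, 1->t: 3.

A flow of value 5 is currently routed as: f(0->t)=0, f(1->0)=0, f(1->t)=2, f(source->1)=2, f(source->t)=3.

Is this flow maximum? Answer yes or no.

Yes

Residual reachable from source: {source}; t is not reachable.
Saturated cut: source->1, source->t with total capacity 5 = current flow value. Flow is maximum.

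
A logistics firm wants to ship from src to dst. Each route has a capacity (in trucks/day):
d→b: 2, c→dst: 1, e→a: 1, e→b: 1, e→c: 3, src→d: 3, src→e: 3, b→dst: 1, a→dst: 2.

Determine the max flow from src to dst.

3

Augment src→e→c→dst: bottleneck 1. Total 1.
Augment src→e→b→dst: bottleneck 1. Total 2.
Augment src→e→a→dst: bottleneck 1. Total 3.
No augmenting path remains in the residual graph.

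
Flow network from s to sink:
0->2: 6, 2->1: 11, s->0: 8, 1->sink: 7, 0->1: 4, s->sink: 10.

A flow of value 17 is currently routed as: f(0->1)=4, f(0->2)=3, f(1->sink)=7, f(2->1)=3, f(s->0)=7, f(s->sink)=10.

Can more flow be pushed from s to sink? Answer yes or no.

No

Residual reachable from s: {0, 1, 2, s}; sink is not reachable.
Saturated cut: s->sink, 1->sink with total capacity 17 = current flow value. Flow is maximum.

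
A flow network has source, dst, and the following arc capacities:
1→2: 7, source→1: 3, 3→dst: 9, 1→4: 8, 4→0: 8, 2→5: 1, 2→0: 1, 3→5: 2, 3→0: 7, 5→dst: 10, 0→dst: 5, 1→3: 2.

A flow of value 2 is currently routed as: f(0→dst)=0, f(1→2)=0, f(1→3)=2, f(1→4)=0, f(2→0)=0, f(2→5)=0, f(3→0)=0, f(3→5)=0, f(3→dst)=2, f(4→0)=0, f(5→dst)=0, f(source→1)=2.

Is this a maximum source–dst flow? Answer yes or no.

No

Residual path source→1→4→0→dst has bottleneck 1 > 0.
Pushing 1 along it raises the flow to 3, so the given flow is not maximum.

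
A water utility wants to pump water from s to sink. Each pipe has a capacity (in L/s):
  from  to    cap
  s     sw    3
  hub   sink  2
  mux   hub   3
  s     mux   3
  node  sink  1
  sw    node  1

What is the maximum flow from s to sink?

Augment s→mux→hub→sink: bottleneck 2. Total 2.
Augment s→sw→node→sink: bottleneck 1. Total 3.
No augmenting path remains in the residual graph.

3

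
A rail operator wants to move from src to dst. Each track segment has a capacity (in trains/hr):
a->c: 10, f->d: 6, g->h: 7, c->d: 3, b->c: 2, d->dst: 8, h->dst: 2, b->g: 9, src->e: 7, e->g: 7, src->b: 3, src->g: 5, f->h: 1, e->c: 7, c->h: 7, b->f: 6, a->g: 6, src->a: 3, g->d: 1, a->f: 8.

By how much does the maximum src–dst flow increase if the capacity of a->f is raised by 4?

0

Original max flow = 10.
Edge a->f does not cross the min cut (source side {a, b, c, d, e, f, g, h, src}), so extra capacity there cannot help.
New max flow = 10. Increase = 0.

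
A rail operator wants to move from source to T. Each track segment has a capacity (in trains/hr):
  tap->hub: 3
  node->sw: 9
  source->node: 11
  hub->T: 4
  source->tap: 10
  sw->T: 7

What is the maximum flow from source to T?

10

Augment source->tap->hub->T: bottleneck 3. Total 3.
Augment source->node->sw->T: bottleneck 7. Total 10.
No augmenting path remains in the residual graph.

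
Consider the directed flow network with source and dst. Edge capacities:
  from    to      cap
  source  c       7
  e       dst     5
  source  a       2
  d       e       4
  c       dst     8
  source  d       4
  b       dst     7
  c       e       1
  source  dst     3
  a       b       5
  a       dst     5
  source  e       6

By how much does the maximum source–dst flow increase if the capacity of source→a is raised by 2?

2

Original max flow = 17.
After raising cap(source→a), augmenting paths through that edge carry 2 more units.
New max flow = 19. Increase = 2.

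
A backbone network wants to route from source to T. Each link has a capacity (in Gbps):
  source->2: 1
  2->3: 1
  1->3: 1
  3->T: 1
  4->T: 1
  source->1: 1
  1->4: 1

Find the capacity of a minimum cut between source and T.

Max flow = 2 (via 2 augmenting paths).
In the residual at optimum, the set reachable from source is {source}.
Cut edges: source->2 (cap 1), source->1 (cap 1). Sum = 2.

2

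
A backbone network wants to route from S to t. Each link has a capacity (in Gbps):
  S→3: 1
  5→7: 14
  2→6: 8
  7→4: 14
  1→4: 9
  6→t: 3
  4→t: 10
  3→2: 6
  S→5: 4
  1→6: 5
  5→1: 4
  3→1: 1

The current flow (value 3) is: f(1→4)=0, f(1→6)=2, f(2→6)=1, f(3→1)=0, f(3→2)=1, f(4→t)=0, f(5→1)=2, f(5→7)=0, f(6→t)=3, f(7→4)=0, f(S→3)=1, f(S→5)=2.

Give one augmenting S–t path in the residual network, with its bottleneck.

Residual along S→5→1→4→t: S→5: 2, 5→1: 2, 1→4: 9, 4→t: 10.
Bottleneck = min = 2.

S→5→1→4→t, bottleneck 2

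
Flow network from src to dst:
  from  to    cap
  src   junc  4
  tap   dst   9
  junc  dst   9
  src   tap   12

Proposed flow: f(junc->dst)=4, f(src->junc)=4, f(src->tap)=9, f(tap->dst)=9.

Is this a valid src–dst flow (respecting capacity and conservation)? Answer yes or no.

Yes

Every edge has 0 ≤ f(e) ≤ cap(e).
At each intermediate node, inflow equals outflow.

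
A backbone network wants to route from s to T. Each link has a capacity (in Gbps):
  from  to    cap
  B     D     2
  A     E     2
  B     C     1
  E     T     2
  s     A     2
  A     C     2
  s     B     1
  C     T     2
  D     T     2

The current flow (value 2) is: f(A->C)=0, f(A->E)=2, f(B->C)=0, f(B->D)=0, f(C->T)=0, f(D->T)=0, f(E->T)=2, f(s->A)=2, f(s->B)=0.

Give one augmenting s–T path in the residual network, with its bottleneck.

s->B->D->T, bottleneck 1

Residual along s->B->D->T: s->B: 1, B->D: 2, D->T: 2.
Bottleneck = min = 1.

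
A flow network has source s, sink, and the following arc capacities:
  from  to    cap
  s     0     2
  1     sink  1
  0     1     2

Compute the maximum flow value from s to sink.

Augment s->0->1->sink: bottleneck 1. Total 1.
No augmenting path remains in the residual graph.

1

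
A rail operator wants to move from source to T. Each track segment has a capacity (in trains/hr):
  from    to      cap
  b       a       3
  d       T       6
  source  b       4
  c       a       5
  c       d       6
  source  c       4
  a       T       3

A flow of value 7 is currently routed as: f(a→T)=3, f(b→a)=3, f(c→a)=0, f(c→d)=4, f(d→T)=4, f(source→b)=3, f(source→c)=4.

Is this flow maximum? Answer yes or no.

Residual reachable from source: {b, source}; T is not reachable.
Saturated cut: source→c, b→a with total capacity 7 = current flow value. Flow is maximum.

Yes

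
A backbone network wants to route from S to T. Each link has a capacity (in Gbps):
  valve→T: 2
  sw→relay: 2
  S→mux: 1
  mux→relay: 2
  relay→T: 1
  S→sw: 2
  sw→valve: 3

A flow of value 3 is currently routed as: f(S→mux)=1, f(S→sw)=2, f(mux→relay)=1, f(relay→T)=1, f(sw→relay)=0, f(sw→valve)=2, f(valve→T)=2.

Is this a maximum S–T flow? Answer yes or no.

Residual reachable from S: {S}; T is not reachable.
Saturated cut: S→mux, S→sw with total capacity 3 = current flow value. Flow is maximum.

Yes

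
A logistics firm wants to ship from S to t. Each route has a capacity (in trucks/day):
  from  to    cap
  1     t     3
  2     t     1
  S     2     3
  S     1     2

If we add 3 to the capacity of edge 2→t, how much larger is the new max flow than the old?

2

Original max flow = 3.
After raising cap(2→t), augmenting paths through that edge carry 2 more units.
New max flow = 5. Increase = 2.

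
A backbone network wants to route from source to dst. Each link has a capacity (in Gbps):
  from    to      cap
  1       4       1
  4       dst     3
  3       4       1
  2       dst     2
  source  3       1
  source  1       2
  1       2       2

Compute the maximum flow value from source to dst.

Augment source->1->2->dst: bottleneck 2. Total 2.
Augment source->3->4->dst: bottleneck 1. Total 3.
No augmenting path remains in the residual graph.

3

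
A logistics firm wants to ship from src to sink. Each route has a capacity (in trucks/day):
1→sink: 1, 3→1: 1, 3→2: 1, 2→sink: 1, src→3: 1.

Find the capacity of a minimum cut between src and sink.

1

Max flow = 1 (via 1 augmenting path).
In the residual at optimum, the set reachable from src is {src}.
Cut edges: src→3 (cap 1). Sum = 1.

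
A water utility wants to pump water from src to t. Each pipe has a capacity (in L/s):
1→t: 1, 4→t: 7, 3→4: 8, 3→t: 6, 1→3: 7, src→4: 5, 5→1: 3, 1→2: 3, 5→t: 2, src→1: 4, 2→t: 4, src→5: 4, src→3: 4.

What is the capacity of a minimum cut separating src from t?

Max flow = 17 (via 6 augmenting paths).
In the residual at optimum, the set reachable from src is {src}.
Cut edges: src→5 (cap 4), src→1 (cap 4), src→3 (cap 4), src→4 (cap 5). Sum = 17.

17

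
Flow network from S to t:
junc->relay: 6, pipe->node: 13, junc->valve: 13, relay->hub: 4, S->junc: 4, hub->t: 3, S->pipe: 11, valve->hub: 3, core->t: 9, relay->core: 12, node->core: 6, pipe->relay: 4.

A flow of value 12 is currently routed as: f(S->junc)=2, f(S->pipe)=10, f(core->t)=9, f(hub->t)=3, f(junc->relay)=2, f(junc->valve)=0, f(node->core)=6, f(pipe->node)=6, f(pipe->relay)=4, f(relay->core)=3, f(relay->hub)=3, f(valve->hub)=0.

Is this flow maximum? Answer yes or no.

Residual reachable from S: {S, core, hub, junc, node, pipe, relay, valve}; t is not reachable.
Saturated cut: core->t, hub->t with total capacity 12 = current flow value. Flow is maximum.

Yes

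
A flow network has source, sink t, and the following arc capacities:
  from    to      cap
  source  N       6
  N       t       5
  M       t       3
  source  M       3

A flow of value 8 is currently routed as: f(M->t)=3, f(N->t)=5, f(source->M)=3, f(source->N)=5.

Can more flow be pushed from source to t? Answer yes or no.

Residual reachable from source: {N, source}; t is not reachable.
Saturated cut: source->M, N->t with total capacity 8 = current flow value. Flow is maximum.

No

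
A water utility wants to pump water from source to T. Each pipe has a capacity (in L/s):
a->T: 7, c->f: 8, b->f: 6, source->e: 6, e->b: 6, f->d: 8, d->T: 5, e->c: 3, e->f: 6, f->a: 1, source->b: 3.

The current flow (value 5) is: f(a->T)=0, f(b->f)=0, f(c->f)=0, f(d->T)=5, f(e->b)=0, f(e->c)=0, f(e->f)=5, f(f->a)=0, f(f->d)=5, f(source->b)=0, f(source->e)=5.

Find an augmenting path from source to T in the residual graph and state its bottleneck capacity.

Residual along source->e->f->a->T: source->e: 1, e->f: 1, f->a: 1, a->T: 7.
Bottleneck = min = 1.

source->e->f->a->T, bottleneck 1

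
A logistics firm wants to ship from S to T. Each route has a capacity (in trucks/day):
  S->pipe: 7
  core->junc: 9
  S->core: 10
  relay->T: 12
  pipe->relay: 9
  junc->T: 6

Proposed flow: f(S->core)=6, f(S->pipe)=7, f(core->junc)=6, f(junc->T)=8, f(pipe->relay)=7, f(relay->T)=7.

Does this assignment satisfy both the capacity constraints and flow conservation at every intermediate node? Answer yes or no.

Capacity violated on junc->T: flow 8 > capacity 6.

No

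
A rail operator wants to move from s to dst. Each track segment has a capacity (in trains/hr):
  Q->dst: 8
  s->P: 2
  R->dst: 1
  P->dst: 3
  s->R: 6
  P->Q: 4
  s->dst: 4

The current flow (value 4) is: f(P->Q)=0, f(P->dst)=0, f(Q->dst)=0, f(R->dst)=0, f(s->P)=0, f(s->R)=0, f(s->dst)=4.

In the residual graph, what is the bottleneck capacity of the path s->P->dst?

Residual capacities along the path: s->P: 2, P->dst: 3.
Minimum is 2.

2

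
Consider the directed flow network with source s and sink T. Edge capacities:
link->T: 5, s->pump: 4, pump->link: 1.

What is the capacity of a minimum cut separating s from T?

1

Max flow = 1 (via 1 augmenting path).
In the residual at optimum, the set reachable from s is {pump, s}.
Cut edges: pump->link (cap 1). Sum = 1.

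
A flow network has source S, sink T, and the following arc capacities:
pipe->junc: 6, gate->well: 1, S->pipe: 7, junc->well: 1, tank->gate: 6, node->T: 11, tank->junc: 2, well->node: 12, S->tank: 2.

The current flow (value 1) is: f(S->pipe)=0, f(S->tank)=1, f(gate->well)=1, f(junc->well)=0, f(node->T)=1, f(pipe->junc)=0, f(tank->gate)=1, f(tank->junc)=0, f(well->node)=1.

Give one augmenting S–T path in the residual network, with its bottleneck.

Residual along S->tank->junc->well->node->T: S->tank: 1, tank->junc: 2, junc->well: 1, well->node: 11, node->T: 10.
Bottleneck = min = 1.

S->tank->junc->well->node->T, bottleneck 1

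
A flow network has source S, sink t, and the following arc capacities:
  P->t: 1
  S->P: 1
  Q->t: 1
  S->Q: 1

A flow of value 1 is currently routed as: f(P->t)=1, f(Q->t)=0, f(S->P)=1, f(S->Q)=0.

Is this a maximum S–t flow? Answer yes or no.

No

Residual path S->Q->t has bottleneck 1 > 0.
Pushing 1 along it raises the flow to 2, so the given flow is not maximum.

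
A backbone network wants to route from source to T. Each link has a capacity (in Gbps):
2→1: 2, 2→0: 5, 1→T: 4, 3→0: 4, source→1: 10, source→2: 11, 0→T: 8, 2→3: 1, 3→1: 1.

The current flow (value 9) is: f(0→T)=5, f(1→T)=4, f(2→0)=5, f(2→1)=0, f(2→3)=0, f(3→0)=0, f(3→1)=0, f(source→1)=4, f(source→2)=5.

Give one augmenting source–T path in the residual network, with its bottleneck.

Residual along source→2→3→0→T: source→2: 6, 2→3: 1, 3→0: 4, 0→T: 3.
Bottleneck = min = 1.

source→2→3→0→T, bottleneck 1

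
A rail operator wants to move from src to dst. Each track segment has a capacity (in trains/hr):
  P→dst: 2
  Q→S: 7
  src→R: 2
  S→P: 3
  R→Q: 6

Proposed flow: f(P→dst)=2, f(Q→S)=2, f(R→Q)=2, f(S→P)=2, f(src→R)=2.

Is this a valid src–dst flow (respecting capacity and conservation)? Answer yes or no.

Every edge has 0 ≤ f(e) ≤ cap(e).
At each intermediate node, inflow equals outflow.

Yes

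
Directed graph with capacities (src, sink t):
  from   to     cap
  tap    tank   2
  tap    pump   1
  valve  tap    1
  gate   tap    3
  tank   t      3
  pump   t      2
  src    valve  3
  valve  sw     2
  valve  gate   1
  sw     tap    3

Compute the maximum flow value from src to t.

3

Augment src->valve->tap->tank->t: bottleneck 1. Total 1.
Augment src->valve->gate->tap->tank->t: bottleneck 1. Total 2.
Augment src->valve->sw->tap->pump->t: bottleneck 1. Total 3.
No augmenting path remains in the residual graph.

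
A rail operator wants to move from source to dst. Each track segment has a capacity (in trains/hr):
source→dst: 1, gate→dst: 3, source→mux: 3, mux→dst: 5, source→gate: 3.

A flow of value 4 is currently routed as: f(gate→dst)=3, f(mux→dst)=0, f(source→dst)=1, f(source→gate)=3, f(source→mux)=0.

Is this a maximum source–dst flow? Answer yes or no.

No

Residual path source→mux→dst has bottleneck 3 > 0.
Pushing 3 along it raises the flow to 7, so the given flow is not maximum.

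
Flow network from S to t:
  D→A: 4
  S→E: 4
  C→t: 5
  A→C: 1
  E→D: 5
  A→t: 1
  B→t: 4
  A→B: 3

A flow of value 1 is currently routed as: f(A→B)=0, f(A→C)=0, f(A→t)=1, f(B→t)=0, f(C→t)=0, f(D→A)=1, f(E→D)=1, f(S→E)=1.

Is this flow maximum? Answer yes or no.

Residual path S→E→D→A→B→t has bottleneck 3 > 0.
Pushing 3 along it raises the flow to 4, so the given flow is not maximum.

No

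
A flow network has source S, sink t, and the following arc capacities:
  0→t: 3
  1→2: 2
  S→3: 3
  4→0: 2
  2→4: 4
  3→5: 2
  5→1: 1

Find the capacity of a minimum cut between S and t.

1

Max flow = 1 (via 1 augmenting path).
In the residual at optimum, the set reachable from S is {3, 5, S}.
Cut edges: 5→1 (cap 1). Sum = 1.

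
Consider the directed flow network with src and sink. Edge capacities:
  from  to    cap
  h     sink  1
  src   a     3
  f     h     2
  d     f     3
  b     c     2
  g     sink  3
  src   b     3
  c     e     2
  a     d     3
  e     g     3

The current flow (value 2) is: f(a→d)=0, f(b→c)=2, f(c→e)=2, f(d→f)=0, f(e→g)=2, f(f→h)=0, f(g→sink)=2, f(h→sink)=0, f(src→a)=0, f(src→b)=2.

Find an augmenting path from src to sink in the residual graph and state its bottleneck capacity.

Residual along src→a→d→f→h→sink: src→a: 3, a→d: 3, d→f: 3, f→h: 2, h→sink: 1.
Bottleneck = min = 1.

src→a→d→f→h→sink, bottleneck 1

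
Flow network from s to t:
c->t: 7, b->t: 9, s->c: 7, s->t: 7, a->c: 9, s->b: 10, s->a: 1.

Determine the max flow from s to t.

23

Augment s->t: bottleneck 7. Total 7.
Augment s->b->t: bottleneck 9. Total 16.
Augment s->c->t: bottleneck 7. Total 23.
No augmenting path remains in the residual graph.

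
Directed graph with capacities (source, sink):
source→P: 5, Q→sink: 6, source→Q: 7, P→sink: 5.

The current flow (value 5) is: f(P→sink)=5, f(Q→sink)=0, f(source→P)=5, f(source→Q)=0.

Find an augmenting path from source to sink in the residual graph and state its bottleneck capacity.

Residual along source→Q→sink: source→Q: 7, Q→sink: 6.
Bottleneck = min = 6.

source→Q→sink, bottleneck 6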